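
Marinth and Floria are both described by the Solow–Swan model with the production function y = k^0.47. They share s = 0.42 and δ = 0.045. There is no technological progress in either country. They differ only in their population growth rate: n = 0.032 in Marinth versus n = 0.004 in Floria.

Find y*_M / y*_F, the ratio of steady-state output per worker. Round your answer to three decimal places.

ratio ≈ 0.670

Steady-state y* = [s/(n + δ)]^(α/(1−α)), so the ratio is [ (s_M/(n + δ)_M) / (s_F/(n + δ)_F) ]^0.8868.
s_M/(n + δ)_M = 0.42/0.077 = 5.4545; s_F/(n + δ)_F = 0.42/0.049 = 8.5714.
Ratio = (5.4545/8.5714)^0.8868 = 0.6364^0.8868 ≈ 0.6698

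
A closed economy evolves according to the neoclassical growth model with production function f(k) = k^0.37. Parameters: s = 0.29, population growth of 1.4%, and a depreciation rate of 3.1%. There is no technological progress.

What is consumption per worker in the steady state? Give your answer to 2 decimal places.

c* ≈ 2.12

In steady state, investment equals break-even investment: s·k^α = (n + δ)·k.
Dividing both sides by k: k^(1−α) = s / (n + δ).
k^0.63 = 0.29 / (0.014 + 0.031) = 0.29 / 0.045 = 6.4444
k* = 6.4444^(1/0.63) ≈ 19.2494
y* = (k*)^α = 19.2494^0.37 ≈ 2.9870
c* = (1 − s)·y* = (1 − 0.29) × 2.9870 ≈ 2.1208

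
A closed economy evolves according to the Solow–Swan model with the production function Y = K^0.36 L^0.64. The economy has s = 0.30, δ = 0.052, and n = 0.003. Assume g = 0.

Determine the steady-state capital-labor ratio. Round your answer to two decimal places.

k* = 14.16

Steady state requires s·f(k) = (n + δ)·k, i.e. s·k^α = (n + δ)·k.
Dividing both sides by k: k^(1−α) = s / (n + δ).
k^0.64 = 0.30 / (0.003 + 0.052) = 0.30 / 0.055 = 5.4545
k* = 5.4545^(1/0.64) ≈ 14.1638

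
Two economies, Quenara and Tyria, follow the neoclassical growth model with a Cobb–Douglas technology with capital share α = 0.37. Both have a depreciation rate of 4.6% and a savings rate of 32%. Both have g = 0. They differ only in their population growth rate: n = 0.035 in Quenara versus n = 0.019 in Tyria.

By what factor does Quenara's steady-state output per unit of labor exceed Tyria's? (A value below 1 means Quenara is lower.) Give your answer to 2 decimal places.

Steady-state y* = [s/(n + δ)]^(α/(1−α)), so the ratio is [ (s_Q/(n + δ)_Q) / (s_T/(n + δ)_T) ]^0.5873.
s_Q/(n + δ)_Q = 0.32/0.081 = 3.9506; s_T/(n + δ)_T = 0.32/0.065 = 4.9231.
Ratio = (3.9506/4.9231)^0.5873 = 0.8025^0.5873 ≈ 0.8788

y*_Q / y*_T ≈ 0.88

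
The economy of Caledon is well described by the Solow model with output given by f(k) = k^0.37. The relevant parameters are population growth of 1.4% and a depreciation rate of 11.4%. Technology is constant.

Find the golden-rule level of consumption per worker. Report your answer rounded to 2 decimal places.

c_gold ≈ 1.18

At the golden rule, f'(k) = n + δ, so α·k^(α−1) = n + δ and k_gold = (α/(n + δ))^(1/(1−α)).
k_gold = (0.37/0.128)^(1/0.63) = 2.8906^1.5873 ≈ 5.3917
c_gold = f(k_gold) − (n + δ)·k_gold = 1.8653 − 0.128×5.3917 ≈ 1.1752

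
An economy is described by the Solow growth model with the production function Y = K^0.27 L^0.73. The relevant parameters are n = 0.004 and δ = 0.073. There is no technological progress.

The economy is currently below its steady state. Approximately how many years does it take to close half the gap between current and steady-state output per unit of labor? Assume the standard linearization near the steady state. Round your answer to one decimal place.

about 12.3 years

Near the steady state the convergence rate is λ = (1 − α)(n + δ).
λ = (1 − 0.27) × 0.077 = 0.73 × 0.077 = 0.05621
Half-life = ln 2 / λ = 0.6931 / 0.05621 ≈ 12.33 years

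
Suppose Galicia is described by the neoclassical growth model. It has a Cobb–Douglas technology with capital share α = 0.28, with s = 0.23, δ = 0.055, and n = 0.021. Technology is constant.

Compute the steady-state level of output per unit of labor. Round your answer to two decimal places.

Steady state requires s·f(k) = (n + δ)·k, i.e. s·k^α = (n + δ)·k.
Dividing both sides by k: k^(1−α) = s / (n + δ).
k^0.72 = 0.23 / (0.021 + 0.055) = 0.23 / 0.076 = 3.0263
k* = 3.0263^(1/0.72) ≈ 4.6551
y* = (k*)^α = 4.6551^0.28 ≈ 1.5382

y* ≈ 1.54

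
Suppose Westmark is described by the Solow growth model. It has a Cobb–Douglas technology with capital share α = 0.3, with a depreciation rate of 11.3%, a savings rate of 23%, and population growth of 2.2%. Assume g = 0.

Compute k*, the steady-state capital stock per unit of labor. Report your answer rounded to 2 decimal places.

k* = 2.14

In steady state, investment equals break-even investment: s·k^α = (n + δ)·k.
Dividing both sides by k: k^(1−α) = s / (n + δ).
k^0.7 = 0.23 / (0.022 + 0.113) = 0.23 / 0.135 = 1.7037
k* = 1.7037^(1/0.7) ≈ 2.1407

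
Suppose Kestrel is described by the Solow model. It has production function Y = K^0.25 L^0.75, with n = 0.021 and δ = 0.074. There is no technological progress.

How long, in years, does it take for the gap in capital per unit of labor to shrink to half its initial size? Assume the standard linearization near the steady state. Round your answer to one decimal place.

Near the steady state the convergence rate is λ = (1 − α)(n + δ).
λ = (1 − 0.25) × 0.095 = 0.75 × 0.095 = 0.07125
Half-life = ln 2 / λ = 0.6931 / 0.07125 ≈ 9.73 years

about 9.7 years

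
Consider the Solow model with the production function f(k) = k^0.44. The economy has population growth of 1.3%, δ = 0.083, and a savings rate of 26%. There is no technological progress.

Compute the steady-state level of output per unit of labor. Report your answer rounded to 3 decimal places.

Steady state requires s·f(k) = (n + δ)·k, i.e. s·k^α = (n + δ)·k.
Dividing both sides by k: k^(1−α) = s / (n + δ).
k^0.56 = 0.26 / (0.013 + 0.083) = 0.26 / 0.096 = 2.7083
k* = 2.7083^(1/0.56) ≈ 5.9248
y* = (k*)^α = 5.9248^0.44 ≈ 2.1876

y* = 2.188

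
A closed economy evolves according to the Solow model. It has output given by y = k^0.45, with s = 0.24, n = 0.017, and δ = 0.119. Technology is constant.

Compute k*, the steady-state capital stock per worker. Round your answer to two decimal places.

In steady state, investment equals break-even investment: s·k^α = (n + δ)·k.
Dividing both sides by k: k^(1−α) = s / (n + δ).
k^0.55 = 0.24 / (0.017 + 0.119) = 0.24 / 0.136 = 1.7647
k* = 1.7647^(1/0.55) ≈ 2.8086

k* ≈ 2.81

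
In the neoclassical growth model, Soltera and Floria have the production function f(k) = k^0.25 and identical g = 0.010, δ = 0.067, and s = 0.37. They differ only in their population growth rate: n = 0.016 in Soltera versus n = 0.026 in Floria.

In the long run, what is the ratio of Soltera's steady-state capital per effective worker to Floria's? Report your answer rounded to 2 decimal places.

ratio ≈ 1.15

Steady-state k* = [s/(n + g + δ)]^(1/(1−α)), so the ratio is [ (s_S/(n + g + δ)_S) / (s_F/(n + g + δ)_F) ]^1.3333.
s_S/(n + g + δ)_S = 0.37/0.093 = 3.9785; s_F/(n + g + δ)_F = 0.37/0.103 = 3.5922.
Ratio = (3.9785/3.5922)^1.3333 = 1.1075^1.3333 ≈ 1.1458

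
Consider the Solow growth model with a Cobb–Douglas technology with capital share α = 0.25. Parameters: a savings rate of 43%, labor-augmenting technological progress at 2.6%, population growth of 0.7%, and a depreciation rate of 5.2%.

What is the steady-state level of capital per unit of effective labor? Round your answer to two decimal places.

k* ≈ 8.68

Steady state requires s·f(k) = (n + g + δ)·k, i.e. s·k^α = (n + g + δ)·k.
Dividing both sides by k: k^(1−α) = s / (n + g + δ).
k^0.75 = 0.43 / (0.007 + 0.026 + 0.052) = 0.43 / 0.085 = 5.0588
k* = 5.0588^(1/0.75) ≈ 8.6842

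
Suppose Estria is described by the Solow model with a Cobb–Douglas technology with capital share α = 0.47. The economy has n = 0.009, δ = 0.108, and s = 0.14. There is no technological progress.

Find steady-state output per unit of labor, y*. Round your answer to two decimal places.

y* = 1.17

Steady state requires s·f(k) = (n + δ)·k, i.e. s·k^α = (n + δ)·k.
Rearranging, k^(1−α) = s / (n + δ).
k^0.53 = 0.14 / (0.009 + 0.108) = 0.14 / 0.117 = 1.1966
k* = 1.1966^(1/0.53) ≈ 1.4031
y* = (k*)^α = 1.4031^0.47 ≈ 1.1726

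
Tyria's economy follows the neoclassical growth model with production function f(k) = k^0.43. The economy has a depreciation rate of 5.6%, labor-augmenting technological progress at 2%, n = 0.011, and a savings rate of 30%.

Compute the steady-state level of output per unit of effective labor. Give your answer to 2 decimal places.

In steady state, investment equals break-even investment: s·k^α = (n + g + δ)·k.
Rearranging, k^(1−α) = s / (n + g + δ).
k^0.57 = 0.30 / (0.011 + 0.020 + 0.056) = 0.30 / 0.087 = 3.4483
k* = 3.4483^(1/0.57) ≈ 8.7734
y* = (k*)^α = 8.7734^0.43 ≈ 2.5443

y* ≈ 2.54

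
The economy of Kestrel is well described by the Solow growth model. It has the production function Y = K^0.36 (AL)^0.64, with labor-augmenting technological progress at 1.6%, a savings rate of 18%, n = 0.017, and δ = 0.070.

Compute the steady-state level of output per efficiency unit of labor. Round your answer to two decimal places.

y* ≈ 1.37

Steady state requires s·f(k) = (n + g + δ)·k, i.e. s·k^α = (n + g + δ)·k.
Rearranging, k^(1−α) = s / (n + g + δ).
k^0.64 = 0.18 / (0.017 + 0.016 + 0.070) = 0.18 / 0.103 = 1.7476
k* = 1.7476^(1/0.64) ≈ 2.3923
y* = (k*)^α = 2.3923^0.36 ≈ 1.3689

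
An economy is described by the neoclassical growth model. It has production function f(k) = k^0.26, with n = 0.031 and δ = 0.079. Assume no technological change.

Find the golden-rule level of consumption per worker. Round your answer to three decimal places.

At the golden rule, f'(k) = n + δ, so α·k^(α−1) = n + δ and k_gold = (α/(n + δ))^(1/(1−α)).
k_gold = (0.26/0.110)^(1/0.74) = 2.3636^1.3514 ≈ 3.1978
c_gold = f(k_gold) − (n + δ)·k_gold = 1.3529 − 0.110×3.1978 ≈ 1.0011

c_gold ≈ 1.001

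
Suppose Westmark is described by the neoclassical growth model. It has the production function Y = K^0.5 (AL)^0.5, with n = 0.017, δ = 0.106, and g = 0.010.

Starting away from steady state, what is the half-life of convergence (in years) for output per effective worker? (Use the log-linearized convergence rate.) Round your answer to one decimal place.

about 10.4 years

Near the steady state the convergence rate is λ = (1 − α)(n + g + δ).
λ = (1 − 0.5) × 0.133 = 0.5 × 0.133 = 0.0665
Half-life = ln 2 / λ = 0.6931 / 0.0665 ≈ 10.42 years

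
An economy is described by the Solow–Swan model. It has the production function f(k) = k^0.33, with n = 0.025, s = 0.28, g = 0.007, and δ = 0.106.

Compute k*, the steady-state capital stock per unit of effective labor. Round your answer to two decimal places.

k* ≈ 2.87

Steady state requires s·f(k) = (n + g + δ)·k, i.e. s·k^α = (n + g + δ)·k.
Dividing both sides by k: k^(1−α) = s / (n + g + δ).
k^0.67 = 0.28 / (0.025 + 0.007 + 0.106) = 0.28 / 0.138 = 2.0290
k* = 2.0290^(1/0.67) ≈ 2.8749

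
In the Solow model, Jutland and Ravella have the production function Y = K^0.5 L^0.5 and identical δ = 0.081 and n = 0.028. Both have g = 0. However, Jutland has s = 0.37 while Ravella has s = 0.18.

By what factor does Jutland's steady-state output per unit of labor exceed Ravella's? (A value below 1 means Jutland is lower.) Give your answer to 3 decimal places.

ratio ≈ 2.056

Steady-state y* = [s/(n + δ)]^(α/(1−α)), so the ratio is [ (s_J/(n + δ)_J) / (s_R/(n + δ)_R) ]^1.
s_J/(n + δ)_J = 0.37/0.109 = 3.3945; s_R/(n + δ)_R = 0.18/0.109 = 1.6514.
Ratio = (3.3945/1.6514)^1 = 2.0555^1 ≈ 2.0555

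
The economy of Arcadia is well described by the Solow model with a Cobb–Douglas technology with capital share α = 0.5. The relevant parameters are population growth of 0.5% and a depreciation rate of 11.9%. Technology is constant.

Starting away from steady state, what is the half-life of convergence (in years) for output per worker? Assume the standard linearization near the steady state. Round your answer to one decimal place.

half-life ≈ 11.2 years

Near the steady state the convergence rate is λ = (1 − α)(n + δ).
λ = (1 − 0.5) × 0.124 = 0.5 × 0.124 = 0.0620
Half-life = ln 2 / λ = 0.6931 / 0.0620 ≈ 11.18 years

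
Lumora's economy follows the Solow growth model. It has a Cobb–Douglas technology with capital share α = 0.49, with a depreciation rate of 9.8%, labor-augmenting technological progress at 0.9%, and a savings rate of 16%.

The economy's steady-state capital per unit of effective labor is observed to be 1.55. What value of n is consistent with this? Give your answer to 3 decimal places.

In steady state, investment equals break-even investment: s·k^α = (n + g + δ)·k.
So s / (n + g + δ) = (k*)^(1−α) = 1.55^0.51 = 1.2505.
Therefore n + g + δ = s / 1.2505 = 0.16 / 1.2505 = 0.1279, so n = 0.1279 − 0.107 = 0.0209.

n ≈ 0.021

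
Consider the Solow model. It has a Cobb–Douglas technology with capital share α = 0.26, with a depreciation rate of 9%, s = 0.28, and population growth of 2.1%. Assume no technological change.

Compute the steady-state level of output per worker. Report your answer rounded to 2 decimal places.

Steady state requires s·f(k) = (n + δ)·k, i.e. s·k^α = (n + δ)·k.
Dividing both sides by k: k^(1−α) = s / (n + δ).
k^0.74 = 0.28 / (0.021 + 0.090) = 0.28 / 0.111 = 2.5225
k* = 2.5225^(1/0.74) ≈ 3.4915
y* = (k*)^α = 3.4915^0.26 ≈ 1.3841

y* ≈ 1.38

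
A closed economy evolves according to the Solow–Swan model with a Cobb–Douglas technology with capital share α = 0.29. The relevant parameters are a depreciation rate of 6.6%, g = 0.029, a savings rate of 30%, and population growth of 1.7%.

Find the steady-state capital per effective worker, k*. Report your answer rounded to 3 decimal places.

k* ≈ 4.006

In steady state, investment equals break-even investment: s·k^α = (n + g + δ)·k.
Rearranging, k^(1−α) = s / (n + g + δ).
k^0.71 = 0.30 / (0.017 + 0.029 + 0.066) = 0.30 / 0.112 = 2.6786
k* = 2.6786^(1/0.71) ≈ 4.0058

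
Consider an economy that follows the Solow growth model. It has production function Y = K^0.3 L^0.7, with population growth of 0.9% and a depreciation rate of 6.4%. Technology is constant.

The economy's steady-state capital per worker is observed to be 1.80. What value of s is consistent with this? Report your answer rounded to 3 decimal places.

Steady state requires s·f(k) = (n + δ)·k, i.e. s·k^α = (n + δ)·k.
So s / (n + δ) = (k*)^(1−α) = 1.80^0.7 = 1.5090.
Therefore s = 1.5090 × (n + δ) = 1.5090 × 0.073 = 0.1102.

s ≈ 0.110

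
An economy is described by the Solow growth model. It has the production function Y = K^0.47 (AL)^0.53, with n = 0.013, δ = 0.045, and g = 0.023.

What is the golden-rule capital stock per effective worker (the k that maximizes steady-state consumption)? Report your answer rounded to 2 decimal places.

k_gold ≈ 27.59

The golden rule sets f'(k) = n + g + δ, i.e. α·k^(α−1) = n + g + δ.
So k^(1−α) = α / (n + g + δ) = 0.47 / 0.081 = 5.8025.
k_gold = 5.8025^(1/0.53) ≈ 27.5920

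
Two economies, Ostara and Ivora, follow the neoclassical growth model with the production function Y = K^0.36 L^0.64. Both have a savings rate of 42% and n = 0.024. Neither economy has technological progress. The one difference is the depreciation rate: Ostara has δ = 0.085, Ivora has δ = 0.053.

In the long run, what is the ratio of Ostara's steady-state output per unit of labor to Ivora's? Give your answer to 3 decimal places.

y*_O / y*_I ≈ 0.822

Steady-state y* = [s/(n + δ)]^(α/(1−α)), so the ratio is [ (s_O/(n + δ)_O) / (s_I/(n + δ)_I) ]^0.5625.
s_O/(n + δ)_O = 0.42/0.109 = 3.8532; s_I/(n + δ)_I = 0.42/0.077 = 5.4545.
Ratio = (3.8532/5.4545)^0.5625 = 0.7064^0.5625 ≈ 0.8224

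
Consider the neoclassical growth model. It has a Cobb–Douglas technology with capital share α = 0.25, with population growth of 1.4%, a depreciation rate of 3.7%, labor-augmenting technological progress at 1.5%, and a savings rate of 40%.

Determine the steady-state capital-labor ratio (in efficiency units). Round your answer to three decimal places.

k* ≈ 11.050

At the steady state, Δk = 0, so s·k^α = (n + g + δ)·k.
Dividing both sides by k: k^(1−α) = s / (n + g + δ).
k^0.75 = 0.40 / (0.014 + 0.015 + 0.037) = 0.40 / 0.066 = 6.0606
k* = 6.0606^(1/0.75) ≈ 11.0498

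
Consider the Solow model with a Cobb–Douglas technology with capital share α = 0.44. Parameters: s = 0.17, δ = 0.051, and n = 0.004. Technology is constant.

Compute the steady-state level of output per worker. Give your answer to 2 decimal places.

At the steady state, Δk = 0, so s·k^α = (n + δ)·k.
Rearranging, k^(1−α) = s / (n + δ).
k^0.56 = 0.17 / (0.004 + 0.051) = 0.17 / 0.055 = 3.0909
k* = 3.0909^(1/0.56) ≈ 7.5016
y* = (k*)^α = 7.5016^0.44 ≈ 2.4270

y* ≈ 2.43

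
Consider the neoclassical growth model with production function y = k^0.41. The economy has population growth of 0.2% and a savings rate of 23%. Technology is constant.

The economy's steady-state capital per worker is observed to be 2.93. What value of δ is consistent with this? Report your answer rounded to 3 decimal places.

δ ≈ 0.120

Steady state requires s·f(k) = (n + δ)·k, i.e. s·k^α = (n + δ)·k.
So s / (n + δ) = (k*)^(1−α) = 2.93^0.59 = 1.8856.
Therefore n + δ = s / 1.8856 = 0.23 / 1.8856 = 0.1220, so δ = 0.1220 − 0.002 = 0.1200.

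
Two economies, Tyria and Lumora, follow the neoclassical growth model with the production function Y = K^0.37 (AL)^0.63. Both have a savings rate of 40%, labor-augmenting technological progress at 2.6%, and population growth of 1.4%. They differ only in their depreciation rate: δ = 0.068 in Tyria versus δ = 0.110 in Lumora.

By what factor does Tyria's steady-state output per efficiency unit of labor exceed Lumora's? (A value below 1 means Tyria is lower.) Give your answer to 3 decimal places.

Steady-state y* = [s/(n + g + δ)]^(α/(1−α)), so the ratio is [ (s_T/(n + g + δ)_T) / (s_L/(n + g + δ)_L) ]^0.5873.
s_T/(n + g + δ)_T = 0.40/0.108 = 3.7037; s_L/(n + g + δ)_L = 0.40/0.150 = 2.6667.
Ratio = (3.7037/2.6667)^0.5873 = 1.3889^0.5873 ≈ 1.2128

ratio ≈ 1.213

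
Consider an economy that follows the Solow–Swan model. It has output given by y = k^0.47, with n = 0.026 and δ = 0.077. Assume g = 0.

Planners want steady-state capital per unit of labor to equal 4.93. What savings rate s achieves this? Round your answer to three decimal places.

s ≈ 0.240

At the steady state, Δk = 0, so s·k^α = (n + δ)·k.
So s / (n + δ) = (k*)^(1−α) = 4.93^0.53 = 2.3292.
Therefore s = 2.3292 × (n + δ) = 2.3292 × 0.103 = 0.2399.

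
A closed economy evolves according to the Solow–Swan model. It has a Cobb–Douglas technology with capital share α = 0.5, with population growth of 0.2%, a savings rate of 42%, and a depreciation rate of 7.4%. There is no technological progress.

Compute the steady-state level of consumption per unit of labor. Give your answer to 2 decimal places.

At the steady state, Δk = 0, so s·k^α = (n + δ)·k.
Rearranging, k^(1−α) = s / (n + δ).
k^0.5 = 0.42 / (0.002 + 0.074) = 0.42 / 0.076 = 5.5263
k* = 5.5263^(1/0.5) ≈ 30.5400
y* = (k*)^α = 30.5400^0.5 ≈ 5.5263
c* = (1 − s)·y* = (1 − 0.42) × 5.5263 ≈ 3.2053

c* = 3.21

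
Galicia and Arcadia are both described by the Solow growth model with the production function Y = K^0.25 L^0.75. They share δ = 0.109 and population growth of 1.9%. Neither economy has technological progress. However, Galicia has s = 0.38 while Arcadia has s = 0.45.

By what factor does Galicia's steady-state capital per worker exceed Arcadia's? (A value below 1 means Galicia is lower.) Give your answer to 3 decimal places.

k*_G / k*_A ≈ 0.798

Steady-state k* = [s/(n + δ)]^(1/(1−α)), so the ratio is [ (s_G/(n + δ)_G) / (s_A/(n + δ)_A) ]^1.3333.
s_G/(n + δ)_G = 0.38/0.128 = 2.9688; s_A/(n + δ)_A = 0.45/0.128 = 3.5156.
Ratio = (2.9688/3.5156)^1.3333 = 0.8445^1.3333 ≈ 0.7982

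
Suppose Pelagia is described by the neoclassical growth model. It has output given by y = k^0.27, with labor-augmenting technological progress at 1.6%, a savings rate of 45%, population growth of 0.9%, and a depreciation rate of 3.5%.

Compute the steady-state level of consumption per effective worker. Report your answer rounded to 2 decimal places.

c* ≈ 1.16

In steady state, investment equals break-even investment: s·k^α = (n + g + δ)·k.
Rearranging, k^(1−α) = s / (n + g + δ).
k^0.73 = 0.45 / (0.009 + 0.016 + 0.035) = 0.45 / 0.060 = 7.5000
k* = 7.5000^(1/0.73) ≈ 15.8021
y* = (k*)^α = 15.8021^0.27 ≈ 2.1069
c* = (1 − s)·y* = (1 − 0.45) × 2.1069 ≈ 1.1588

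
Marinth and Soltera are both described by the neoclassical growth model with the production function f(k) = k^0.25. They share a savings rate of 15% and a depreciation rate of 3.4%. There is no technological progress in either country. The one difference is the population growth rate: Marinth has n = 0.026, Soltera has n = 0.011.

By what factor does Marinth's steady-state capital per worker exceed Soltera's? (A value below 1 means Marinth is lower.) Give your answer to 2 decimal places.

Steady-state k* = [s/(n + δ)]^(1/(1−α)), so the ratio is [ (s_M/(n + δ)_M) / (s_S/(n + δ)_S) ]^1.3333.
s_M/(n + δ)_M = 0.15/0.060 = 2.5000; s_S/(n + δ)_S = 0.15/0.045 = 3.3333.
Ratio = (2.5000/3.3333)^1.3333 = 0.7500^1.3333 ≈ 0.6814

k*_M / k*_S ≈ 0.68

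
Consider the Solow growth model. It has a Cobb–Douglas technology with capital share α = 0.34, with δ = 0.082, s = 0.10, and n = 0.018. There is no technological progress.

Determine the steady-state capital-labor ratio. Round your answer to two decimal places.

k* = 1.00

Steady state requires s·f(k) = (n + δ)·k, i.e. s·k^α = (n + δ)·k.
Rearranging, k^(1−α) = s / (n + δ).
k^0.66 = 0.10 / (0.018 + 0.082) = 0.10 / 0.100 = 1.0000
k* = 1.0000^(1/0.66) ≈ 1.0000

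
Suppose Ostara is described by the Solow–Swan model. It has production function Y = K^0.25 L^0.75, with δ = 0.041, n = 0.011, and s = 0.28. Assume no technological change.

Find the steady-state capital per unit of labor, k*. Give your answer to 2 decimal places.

In steady state, investment equals break-even investment: s·k^α = (n + δ)·k.
Dividing both sides by k: k^(1−α) = s / (n + δ).
k^0.75 = 0.28 / (0.011 + 0.041) = 0.28 / 0.052 = 5.3846
k* = 5.3846^(1/0.75) ≈ 9.4378

k* = 9.44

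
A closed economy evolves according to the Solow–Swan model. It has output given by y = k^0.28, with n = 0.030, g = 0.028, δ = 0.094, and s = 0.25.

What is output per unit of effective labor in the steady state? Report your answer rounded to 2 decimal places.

y* = 1.21

At the steady state, Δk = 0, so s·k^α = (n + g + δ)·k.
Rearranging, k^(1−α) = s / (n + g + δ).
k^0.72 = 0.25 / (0.030 + 0.028 + 0.094) = 0.25 / 0.152 = 1.6447
k* = 1.6447^(1/0.72) ≈ 1.9958
y* = (k*)^α = 1.9958^0.28 ≈ 1.2135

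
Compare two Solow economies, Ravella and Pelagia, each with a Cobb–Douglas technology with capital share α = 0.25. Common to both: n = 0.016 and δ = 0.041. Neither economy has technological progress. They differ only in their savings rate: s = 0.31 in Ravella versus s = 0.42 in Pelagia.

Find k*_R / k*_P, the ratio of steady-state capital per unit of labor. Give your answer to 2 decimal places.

k*_R / k*_P ≈ 0.67

Steady-state k* = [s/(n + δ)]^(1/(1−α)), so the ratio is [ (s_R/(n + δ)_R) / (s_P/(n + δ)_P) ]^1.3333.
s_R/(n + δ)_R = 0.31/0.057 = 5.4386; s_P/(n + δ)_P = 0.42/0.057 = 7.3684.
Ratio = (5.4386/7.3684)^1.3333 = 0.7381^1.3333 ≈ 0.6670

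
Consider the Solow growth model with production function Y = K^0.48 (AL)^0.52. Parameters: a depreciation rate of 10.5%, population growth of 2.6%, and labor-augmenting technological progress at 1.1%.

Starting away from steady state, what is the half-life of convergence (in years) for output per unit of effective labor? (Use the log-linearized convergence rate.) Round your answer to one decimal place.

Near the steady state the convergence rate is λ = (1 − α)(n + g + δ).
λ = (1 − 0.48) × 0.142 = 0.52 × 0.142 = 0.07384
Half-life = ln 2 / λ = 0.6931 / 0.07384 ≈ 9.39 years

half-life ≈ 9.4 years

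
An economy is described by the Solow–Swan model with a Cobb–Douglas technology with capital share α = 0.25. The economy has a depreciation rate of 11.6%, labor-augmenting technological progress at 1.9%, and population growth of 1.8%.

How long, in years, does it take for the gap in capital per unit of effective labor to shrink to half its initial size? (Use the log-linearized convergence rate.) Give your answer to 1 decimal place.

Near the steady state the convergence rate is λ = (1 − α)(n + g + δ).
λ = (1 − 0.25) × 0.153 = 0.75 × 0.153 = 0.11475
Half-life = ln 2 / λ = 0.6931 / 0.11475 ≈ 6.04 years

t_½ ≈ 6.0 years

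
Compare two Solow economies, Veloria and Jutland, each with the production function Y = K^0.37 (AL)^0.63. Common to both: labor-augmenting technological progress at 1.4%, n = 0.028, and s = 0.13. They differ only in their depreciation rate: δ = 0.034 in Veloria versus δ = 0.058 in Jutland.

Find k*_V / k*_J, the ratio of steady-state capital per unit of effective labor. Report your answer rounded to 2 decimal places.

Steady-state k* = [s/(n + g + δ)]^(1/(1−α)), so the ratio is [ (s_V/(n + g + δ)_V) / (s_J/(n + g + δ)_J) ]^1.5873.
s_V/(n + g + δ)_V = 0.13/0.076 = 1.7105; s_J/(n + g + δ)_J = 0.13/0.100 = 1.3000.
Ratio = (1.7105/1.3000)^1.5873 = 1.3158^1.5873 ≈ 1.5459

k*_V / k*_J ≈ 1.55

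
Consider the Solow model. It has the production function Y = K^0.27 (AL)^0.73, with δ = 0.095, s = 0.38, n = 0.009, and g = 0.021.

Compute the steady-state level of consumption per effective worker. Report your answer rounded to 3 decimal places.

c* = 0.935

At the steady state, Δk = 0, so s·k^α = (n + g + δ)·k.
Rearranging, k^(1−α) = s / (n + g + δ).
k^0.73 = 0.38 / (0.009 + 0.021 + 0.095) = 0.38 / 0.125 = 3.0400
k* = 3.0400^(1/0.73) ≈ 4.5864
y* = (k*)^α = 4.5864^0.27 ≈ 1.5087
c* = (1 − s)·y* = (1 − 0.38) × 1.5087 ≈ 0.9354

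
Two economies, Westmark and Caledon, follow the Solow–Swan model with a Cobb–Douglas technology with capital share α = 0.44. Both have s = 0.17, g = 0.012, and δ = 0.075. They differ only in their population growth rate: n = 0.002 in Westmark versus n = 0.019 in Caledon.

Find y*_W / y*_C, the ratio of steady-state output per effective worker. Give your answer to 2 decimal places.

ratio ≈ 1.15

Steady-state y* = [s/(n + g + δ)]^(α/(1−α)), so the ratio is [ (s_W/(n + g + δ)_W) / (s_C/(n + g + δ)_C) ]^0.7857.
s_W/(n + g + δ)_W = 0.17/0.089 = 1.9101; s_C/(n + g + δ)_C = 0.17/0.106 = 1.6038.
Ratio = (1.9101/1.6038)^0.7857 = 1.1910^0.7857 ≈ 1.1472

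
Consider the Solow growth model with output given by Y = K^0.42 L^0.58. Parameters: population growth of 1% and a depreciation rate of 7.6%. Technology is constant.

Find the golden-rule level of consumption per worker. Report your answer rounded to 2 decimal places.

c_gold ≈ 1.83

At the golden rule, f'(k) = n + δ, so α·k^(α−1) = n + δ and k_gold = (α/(n + δ))^(1/(1−α)).
k_gold = (0.42/0.086)^(1/0.58) = 4.8837^1.7241 ≈ 15.3983
c_gold = f(k_gold) − (n + δ)·k_gold = 3.1531 − 0.086×15.3983 ≈ 1.8288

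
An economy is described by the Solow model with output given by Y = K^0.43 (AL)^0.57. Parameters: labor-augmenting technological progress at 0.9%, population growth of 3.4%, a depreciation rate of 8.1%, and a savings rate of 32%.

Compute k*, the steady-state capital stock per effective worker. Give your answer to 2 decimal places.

k* = 5.28

Steady state requires s·f(k) = (n + g + δ)·k, i.e. s·k^α = (n + g + δ)·k.
Dividing both sides by k: k^(1−α) = s / (n + g + δ).
k^0.57 = 0.32 / (0.034 + 0.009 + 0.081) = 0.32 / 0.124 = 2.5806
k* = 2.5806^(1/0.57) ≈ 5.2761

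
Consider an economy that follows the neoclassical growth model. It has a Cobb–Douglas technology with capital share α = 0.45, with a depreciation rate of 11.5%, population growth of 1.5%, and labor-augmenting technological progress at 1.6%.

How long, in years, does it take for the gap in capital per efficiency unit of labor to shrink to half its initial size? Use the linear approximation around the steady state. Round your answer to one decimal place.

Near the steady state the convergence rate is λ = (1 − α)(n + g + δ).
λ = (1 − 0.45) × 0.146 = 0.55 × 0.146 = 0.0803
Half-life = ln 2 / λ = 0.6931 / 0.0803 ≈ 8.63 years

t_½ ≈ 8.6 years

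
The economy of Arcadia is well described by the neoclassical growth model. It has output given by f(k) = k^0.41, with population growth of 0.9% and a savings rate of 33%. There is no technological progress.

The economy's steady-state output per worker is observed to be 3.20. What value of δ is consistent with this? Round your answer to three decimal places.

δ ≈ 0.053

In steady state, investment equals break-even investment: s·k^α = (n + δ)·k.
Since y* = [s/(n + δ)]^(α/(1−α)), we have s/(n + δ) = (y*)^((1−α)/α) = 3.20^1.439 = 5.3323.
Therefore n + δ = s / 5.3323 = 0.33 / 5.3323 = 0.0619, so δ = 0.0619 − 0.009 = 0.0529.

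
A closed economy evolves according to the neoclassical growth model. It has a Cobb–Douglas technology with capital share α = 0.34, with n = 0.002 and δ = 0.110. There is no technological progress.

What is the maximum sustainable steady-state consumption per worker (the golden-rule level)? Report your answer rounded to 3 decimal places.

At the golden rule, f'(k) = n + δ, so α·k^(α−1) = n + δ and k_gold = (α/(n + δ))^(1/(1−α)).
k_gold = (0.34/0.112)^(1/0.66) = 3.0357^1.5152 ≈ 5.3792
c_gold = f(k_gold) − (n + δ)·k_gold = 1.7719 − 0.112×5.3792 ≈ 1.1694

c_gold ≈ 1.169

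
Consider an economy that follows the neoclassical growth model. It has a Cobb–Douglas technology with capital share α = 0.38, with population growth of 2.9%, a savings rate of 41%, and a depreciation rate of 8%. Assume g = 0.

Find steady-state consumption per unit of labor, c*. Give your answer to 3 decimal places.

Steady state requires s·f(k) = (n + δ)·k, i.e. s·k^α = (n + δ)·k.
Rearranging, k^(1−α) = s / (n + δ).
k^0.62 = 0.41 / (0.029 + 0.080) = 0.41 / 0.109 = 3.7615
k* = 3.7615^(1/0.62) ≈ 8.4723
y* = (k*)^α = 8.4723^0.38 ≈ 2.2524
c* = (1 − s)·y* = (1 − 0.41) × 2.2524 ≈ 1.3289

c* = 1.329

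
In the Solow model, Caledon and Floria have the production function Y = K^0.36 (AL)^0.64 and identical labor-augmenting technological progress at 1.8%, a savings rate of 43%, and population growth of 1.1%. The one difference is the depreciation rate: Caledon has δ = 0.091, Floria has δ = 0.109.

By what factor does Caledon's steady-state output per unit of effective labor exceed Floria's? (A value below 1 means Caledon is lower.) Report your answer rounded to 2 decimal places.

ratio ≈ 1.08

Steady-state y* = [s/(n + g + δ)]^(α/(1−α)), so the ratio is [ (s_C/(n + g + δ)_C) / (s_F/(n + g + δ)_F) ]^0.5625.
s_C/(n + g + δ)_C = 0.43/0.120 = 3.5833; s_F/(n + g + δ)_F = 0.43/0.138 = 3.1159.
Ratio = (3.5833/3.1159)^0.5625 = 1.1500^0.5625 ≈ 1.0818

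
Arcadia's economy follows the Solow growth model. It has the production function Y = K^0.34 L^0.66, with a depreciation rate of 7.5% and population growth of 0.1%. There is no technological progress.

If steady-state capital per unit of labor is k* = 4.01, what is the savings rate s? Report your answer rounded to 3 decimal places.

s ≈ 0.190

In steady state, investment equals break-even investment: s·k^α = (n + δ)·k.
So s / (n + δ) = (k*)^(1−α) = 4.01^0.66 = 2.5008.
Therefore s = 2.5008 × (n + δ) = 2.5008 × 0.076 = 0.1901.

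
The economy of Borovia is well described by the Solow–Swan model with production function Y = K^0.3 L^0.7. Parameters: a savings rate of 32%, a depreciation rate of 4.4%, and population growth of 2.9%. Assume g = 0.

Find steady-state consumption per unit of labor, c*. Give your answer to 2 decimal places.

Steady state requires s·f(k) = (n + δ)·k, i.e. s·k^α = (n + δ)·k.
Dividing both sides by k: k^(1−α) = s / (n + δ).
k^0.7 = 0.32 / (0.029 + 0.044) = 0.32 / 0.073 = 4.3836
k* = 4.3836^(1/0.7) ≈ 8.2585
y* = (k*)^α = 8.2585^0.3 ≈ 1.8840
c* = (1 − s)·y* = (1 − 0.32) × 1.8840 ≈ 1.2811

c* ≈ 1.28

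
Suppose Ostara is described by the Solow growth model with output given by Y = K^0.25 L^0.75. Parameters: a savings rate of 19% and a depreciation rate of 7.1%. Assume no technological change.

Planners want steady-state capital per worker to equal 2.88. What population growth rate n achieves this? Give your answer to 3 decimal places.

n ≈ 0.015

In steady state, investment equals break-even investment: s·k^α = (n + δ)·k.
So s / (n + δ) = (k*)^(1−α) = 2.88^0.75 = 2.2108.
Therefore n + δ = s / 2.2108 = 0.19 / 2.2108 = 0.0859, so n = 0.0859 − 0.071 = 0.0149.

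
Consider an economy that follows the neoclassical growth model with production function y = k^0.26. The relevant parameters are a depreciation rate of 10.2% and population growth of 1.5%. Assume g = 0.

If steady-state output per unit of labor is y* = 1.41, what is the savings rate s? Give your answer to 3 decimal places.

Steady state requires s·f(k) = (n + δ)·k, i.e. s·k^α = (n + δ)·k.
Since y* = [s/(n + δ)]^(α/(1−α)), we have s/(n + δ) = (y*)^((1−α)/α) = 1.41^2.8462 = 2.6589.
Therefore s = 2.6589 × (n + δ) = 2.6589 × 0.117 = 0.3111.

s ≈ 0.311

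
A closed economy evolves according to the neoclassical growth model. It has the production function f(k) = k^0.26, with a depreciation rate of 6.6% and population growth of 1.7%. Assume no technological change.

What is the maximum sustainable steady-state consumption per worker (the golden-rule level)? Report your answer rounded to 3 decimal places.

c_gold ≈ 1.105

At the golden rule, f'(k) = n + δ, so α·k^(α−1) = n + δ and k_gold = (α/(n + δ))^(1/(1−α)).
k_gold = (0.26/0.083)^(1/0.74) = 3.1325^1.3514 ≈ 4.6789
c_gold = f(k_gold) − (n + δ)·k_gold = 1.4936 − 0.083×4.6789 ≈ 1.1053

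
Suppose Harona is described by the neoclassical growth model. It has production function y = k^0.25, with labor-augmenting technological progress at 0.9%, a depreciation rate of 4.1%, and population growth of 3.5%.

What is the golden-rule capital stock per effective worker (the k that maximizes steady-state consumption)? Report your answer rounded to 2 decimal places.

k_gold ≈ 4.21

The golden rule sets f'(k) = n + g + δ, i.e. α·k^(α−1) = n + g + δ.
So k^(1−α) = α / (n + g + δ) = 0.25 / 0.085 = 2.9412.
k_gold = 2.9412^(1/0.75) ≈ 4.2140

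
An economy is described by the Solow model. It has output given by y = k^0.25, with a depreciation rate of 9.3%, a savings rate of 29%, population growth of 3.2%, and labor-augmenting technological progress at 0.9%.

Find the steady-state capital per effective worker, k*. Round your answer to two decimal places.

Steady state requires s·f(k) = (n + g + δ)·k, i.e. s·k^α = (n + g + δ)·k.
Dividing both sides by k: k^(1−α) = s / (n + g + δ).
k^0.75 = 0.29 / (0.032 + 0.009 + 0.093) = 0.29 / 0.134 = 2.1642
k* = 2.1642^(1/0.75) ≈ 2.7994

k* ≈ 2.80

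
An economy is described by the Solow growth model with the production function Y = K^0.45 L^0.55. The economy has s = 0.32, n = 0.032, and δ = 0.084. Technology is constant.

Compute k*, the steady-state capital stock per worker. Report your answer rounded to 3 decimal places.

Steady state requires s·f(k) = (n + δ)·k, i.e. s·k^α = (n + δ)·k.
Rearranging, k^(1−α) = s / (n + δ).
k^0.55 = 0.32 / (0.032 + 0.084) = 0.32 / 0.116 = 2.7586
k* = 2.7586^(1/0.55) ≈ 6.3278

k* ≈ 6.328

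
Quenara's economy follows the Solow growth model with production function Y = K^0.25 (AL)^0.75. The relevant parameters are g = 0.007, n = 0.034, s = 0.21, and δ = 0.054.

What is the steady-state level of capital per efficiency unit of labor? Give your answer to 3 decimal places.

In steady state, investment equals break-even investment: s·k^α = (n + g + δ)·k.
Dividing both sides by k: k^(1−α) = s / (n + g + δ).
k^0.75 = 0.21 / (0.034 + 0.007 + 0.054) = 0.21 / 0.095 = 2.2105
k* = 2.2105^(1/0.75) ≈ 2.8795

k* = 2.880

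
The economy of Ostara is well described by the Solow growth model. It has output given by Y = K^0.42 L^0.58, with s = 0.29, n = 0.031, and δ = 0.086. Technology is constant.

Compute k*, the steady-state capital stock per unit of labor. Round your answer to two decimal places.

In steady state, investment equals break-even investment: s·k^α = (n + δ)·k.
Rearranging, k^(1−α) = s / (n + δ).
k^0.58 = 0.29 / (0.031 + 0.086) = 0.29 / 0.117 = 2.4786
k* = 2.4786^(1/0.58) ≈ 4.7826

k* ≈ 4.78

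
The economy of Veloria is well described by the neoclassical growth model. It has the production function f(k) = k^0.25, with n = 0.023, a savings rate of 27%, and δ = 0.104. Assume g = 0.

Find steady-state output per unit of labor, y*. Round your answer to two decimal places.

y* ≈ 1.29

At the steady state, Δk = 0, so s·k^α = (n + δ)·k.
Rearranging, k^(1−α) = s / (n + δ).
k^0.75 = 0.27 / (0.023 + 0.104) = 0.27 / 0.127 = 2.1260
k* = 2.1260^(1/0.75) ≈ 2.7337
y* = (k*)^α = 2.7337^0.25 ≈ 1.2858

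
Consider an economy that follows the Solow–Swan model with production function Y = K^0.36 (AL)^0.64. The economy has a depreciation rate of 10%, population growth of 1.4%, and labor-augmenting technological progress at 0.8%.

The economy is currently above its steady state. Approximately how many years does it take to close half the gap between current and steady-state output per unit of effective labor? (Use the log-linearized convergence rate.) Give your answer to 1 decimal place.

Near the steady state the convergence rate is λ = (1 − α)(n + g + δ).
λ = (1 − 0.36) × 0.122 = 0.64 × 0.122 = 0.07808
Half-life = ln 2 / λ = 0.6931 / 0.07808 ≈ 8.88 years

half-life ≈ 8.9 years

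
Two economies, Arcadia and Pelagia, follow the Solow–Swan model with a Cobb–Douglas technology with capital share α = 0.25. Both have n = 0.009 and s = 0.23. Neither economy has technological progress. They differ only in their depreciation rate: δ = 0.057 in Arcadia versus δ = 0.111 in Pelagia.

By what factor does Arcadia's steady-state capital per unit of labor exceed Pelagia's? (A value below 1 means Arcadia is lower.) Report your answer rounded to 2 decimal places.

ratio ≈ 2.22

Steady-state k* = [s/(n + δ)]^(1/(1−α)), so the ratio is [ (s_A/(n + δ)_A) / (s_P/(n + δ)_P) ]^1.3333.
s_A/(n + δ)_A = 0.23/0.066 = 3.4848; s_P/(n + δ)_P = 0.23/0.120 = 1.9167.
Ratio = (3.4848/1.9167)^1.3333 = 1.8181^1.3333 ≈ 2.2190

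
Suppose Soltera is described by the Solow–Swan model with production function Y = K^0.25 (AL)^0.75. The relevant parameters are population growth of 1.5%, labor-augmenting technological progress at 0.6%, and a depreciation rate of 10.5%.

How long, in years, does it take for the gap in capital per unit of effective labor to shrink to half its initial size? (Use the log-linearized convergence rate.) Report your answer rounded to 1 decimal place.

t_½ ≈ 7.3 years

Near the steady state the convergence rate is λ = (1 − α)(n + g + δ).
λ = (1 − 0.25) × 0.126 = 0.75 × 0.126 = 0.0945
Half-life = ln 2 / λ = 0.6931 / 0.0945 ≈ 7.33 years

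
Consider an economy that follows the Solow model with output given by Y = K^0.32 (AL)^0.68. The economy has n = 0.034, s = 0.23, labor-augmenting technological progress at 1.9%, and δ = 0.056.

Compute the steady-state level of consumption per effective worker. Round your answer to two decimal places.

In steady state, investment equals break-even investment: s·k^α = (n + g + δ)·k.
Rearranging, k^(1−α) = s / (n + g + δ).
k^0.68 = 0.23 / (0.034 + 0.019 + 0.056) = 0.23 / 0.109 = 2.1101
k* = 2.1101^(1/0.68) ≈ 2.9986
y* = (k*)^α = 2.9986^0.32 ≈ 1.4211
c* = (1 − s)·y* = (1 − 0.23) × 1.4211 ≈ 1.0942

c* = 1.09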